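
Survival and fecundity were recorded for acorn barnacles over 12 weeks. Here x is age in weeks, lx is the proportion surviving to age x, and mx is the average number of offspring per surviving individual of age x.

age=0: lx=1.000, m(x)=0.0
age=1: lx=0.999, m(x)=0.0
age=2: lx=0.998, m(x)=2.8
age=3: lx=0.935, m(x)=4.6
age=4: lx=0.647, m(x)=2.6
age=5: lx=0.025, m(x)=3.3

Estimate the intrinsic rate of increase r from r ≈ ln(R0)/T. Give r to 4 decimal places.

0.7541

R0 = Σ lx·mx = 0 + 0 + 2.7944 + 4.301 + 1.6822 + 0.0825 = 8.8601
Σ x·lx·mx = 25.6331; T = 25.6331/8.8601 = 2.89309…
r ≈ ln(R0)/T = ln(8.8601)/2.89309… = 0.754057… → 0.7541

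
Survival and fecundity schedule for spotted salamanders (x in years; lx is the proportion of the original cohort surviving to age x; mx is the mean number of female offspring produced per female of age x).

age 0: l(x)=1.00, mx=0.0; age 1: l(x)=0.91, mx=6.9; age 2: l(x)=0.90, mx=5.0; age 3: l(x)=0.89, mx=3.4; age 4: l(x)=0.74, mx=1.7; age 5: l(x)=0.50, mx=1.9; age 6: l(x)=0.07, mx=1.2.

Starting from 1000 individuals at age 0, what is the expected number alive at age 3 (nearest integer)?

890

Expected survivors = N0 · l_3 = 1000 × 0.89 = 890 → 890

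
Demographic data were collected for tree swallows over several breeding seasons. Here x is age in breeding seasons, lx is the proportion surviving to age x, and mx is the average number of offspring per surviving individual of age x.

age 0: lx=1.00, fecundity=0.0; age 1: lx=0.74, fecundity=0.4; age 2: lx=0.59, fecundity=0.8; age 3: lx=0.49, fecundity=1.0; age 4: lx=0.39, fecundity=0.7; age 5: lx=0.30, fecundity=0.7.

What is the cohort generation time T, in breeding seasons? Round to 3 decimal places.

2.787

lx·mx: 0, 0.296, 0.472, 0.49, 0.273, 0.21 → R0 = 1.741
x·lx·mx: 0, 0.296, 0.944, 1.47, 1.092, 1.05 → Σ = 4.852
T = 4.852 / 1.741 = 2.786904… → 2.787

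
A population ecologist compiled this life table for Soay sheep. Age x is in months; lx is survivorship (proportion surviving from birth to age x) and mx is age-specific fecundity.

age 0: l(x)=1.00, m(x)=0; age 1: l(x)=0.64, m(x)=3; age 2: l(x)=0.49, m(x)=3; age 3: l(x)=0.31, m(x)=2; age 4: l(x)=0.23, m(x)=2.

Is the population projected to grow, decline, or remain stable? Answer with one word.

growing

R0 = Σ lx·mx = 0 + 1.92 + 1.47 + 0.62 + 0.46 = 4.47
R0 > 1, so the population is growing.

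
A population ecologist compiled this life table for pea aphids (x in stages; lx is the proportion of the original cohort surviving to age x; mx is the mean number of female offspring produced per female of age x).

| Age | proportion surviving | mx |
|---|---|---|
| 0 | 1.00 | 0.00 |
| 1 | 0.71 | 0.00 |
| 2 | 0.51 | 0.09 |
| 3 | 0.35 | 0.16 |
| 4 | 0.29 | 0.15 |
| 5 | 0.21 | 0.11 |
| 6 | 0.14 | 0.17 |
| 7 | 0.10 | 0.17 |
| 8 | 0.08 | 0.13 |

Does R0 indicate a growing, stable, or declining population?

declining

R0 = Σ lx·mx = 0 + 0 + 0.0459 + 0.056 + 0.0435 + 0.0231 + 0.0238 + 0.017 + 0.0104 = 0.2197
R0 < 1, so the population is declining.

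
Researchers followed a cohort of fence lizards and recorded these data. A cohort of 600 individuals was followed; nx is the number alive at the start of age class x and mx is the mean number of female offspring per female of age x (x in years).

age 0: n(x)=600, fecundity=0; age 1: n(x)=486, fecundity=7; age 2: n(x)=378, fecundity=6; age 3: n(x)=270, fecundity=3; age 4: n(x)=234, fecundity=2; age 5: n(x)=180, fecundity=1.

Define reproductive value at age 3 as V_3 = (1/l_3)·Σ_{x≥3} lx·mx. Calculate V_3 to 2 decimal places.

lx = nx/n0 = nx/600: 1, 0.81, 0.63, 0.45, 0.39, 0.3
lx·mx for x ≥ 3: 1.35, 0.78, 0.3 → sum = 2.43
V_3 = 2.43 / l_3 = 2.43 / 0.45 = 5.4 → 5.40

5.40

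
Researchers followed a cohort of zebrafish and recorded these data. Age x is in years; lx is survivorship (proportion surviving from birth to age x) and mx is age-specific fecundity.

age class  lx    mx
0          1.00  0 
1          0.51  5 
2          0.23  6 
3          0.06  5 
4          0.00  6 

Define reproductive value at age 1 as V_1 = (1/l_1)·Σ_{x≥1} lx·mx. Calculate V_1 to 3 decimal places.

lx·mx for x ≥ 1: 2.55, 1.38, 0.3, 0 → sum = 4.23
V_1 = 4.23 / l_1 = 4.23 / 0.51 = 8.294118… → 8.294

8.294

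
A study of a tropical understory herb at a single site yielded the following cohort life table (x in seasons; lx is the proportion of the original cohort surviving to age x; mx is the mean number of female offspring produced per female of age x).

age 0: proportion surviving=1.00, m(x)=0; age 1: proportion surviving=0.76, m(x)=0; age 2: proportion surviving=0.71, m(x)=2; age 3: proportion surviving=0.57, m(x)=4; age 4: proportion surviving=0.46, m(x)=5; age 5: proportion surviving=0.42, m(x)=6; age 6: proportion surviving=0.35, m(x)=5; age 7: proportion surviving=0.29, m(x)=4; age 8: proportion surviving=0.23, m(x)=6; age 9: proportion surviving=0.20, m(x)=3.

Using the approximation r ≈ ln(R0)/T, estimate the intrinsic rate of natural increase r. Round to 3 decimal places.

R0 = Σ lx·mx = 0 + 0 + 1.42 + 2.28 + 2.3 + 2.52 + 1.75 + 1.16 + 1.38 + 0.6 = 13.41
Σ x·lx·mx = 66.54; T = 66.54/13.41 = 4.96197…
r ≈ ln(R0)/T = ln(13.41)/4.96197… = 0.52318… → 0.523

0.523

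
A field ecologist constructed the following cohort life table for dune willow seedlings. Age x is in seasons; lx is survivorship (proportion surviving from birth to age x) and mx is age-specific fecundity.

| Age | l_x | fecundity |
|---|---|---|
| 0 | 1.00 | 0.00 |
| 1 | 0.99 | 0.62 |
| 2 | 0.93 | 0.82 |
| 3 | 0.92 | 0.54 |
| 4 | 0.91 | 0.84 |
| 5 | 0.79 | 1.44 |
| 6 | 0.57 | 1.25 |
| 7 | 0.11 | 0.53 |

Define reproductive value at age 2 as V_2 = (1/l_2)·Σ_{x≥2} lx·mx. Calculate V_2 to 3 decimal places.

4.228

lx·mx for x ≥ 2: 0.7626, 0.4968, 0.7644, 1.1376, 0.7125, 0.0583 → sum = 3.9322
V_2 = 3.9322 / l_2 = 3.9322 / 0.93 = 4.228172… → 4.228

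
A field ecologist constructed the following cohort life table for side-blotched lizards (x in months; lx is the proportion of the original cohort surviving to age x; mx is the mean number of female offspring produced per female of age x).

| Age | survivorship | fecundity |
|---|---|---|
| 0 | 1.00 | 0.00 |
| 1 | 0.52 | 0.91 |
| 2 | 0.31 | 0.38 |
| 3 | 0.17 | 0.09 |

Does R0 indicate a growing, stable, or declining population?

R0 = Σ lx·mx = 0 + 0.4732 + 0.1178 + 0.0153 = 0.6063
R0 < 1, so the population is declining.

declining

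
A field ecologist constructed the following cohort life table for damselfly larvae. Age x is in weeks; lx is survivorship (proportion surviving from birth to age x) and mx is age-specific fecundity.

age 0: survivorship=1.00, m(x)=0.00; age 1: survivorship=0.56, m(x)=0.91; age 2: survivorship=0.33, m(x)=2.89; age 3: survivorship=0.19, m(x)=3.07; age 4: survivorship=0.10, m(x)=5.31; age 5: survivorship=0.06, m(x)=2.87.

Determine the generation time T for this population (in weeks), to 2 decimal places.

lx·mx: 0, 0.5096, 0.9537, 0.5833, 0.531, 0.1722 → R0 = 2.7498
x·lx·mx: 0, 0.5096, 1.9074, 1.7499, 2.124, 0.861 → Σ = 7.1519
T = 7.1519 / 2.7498 = 2.60088… → 2.60

2.60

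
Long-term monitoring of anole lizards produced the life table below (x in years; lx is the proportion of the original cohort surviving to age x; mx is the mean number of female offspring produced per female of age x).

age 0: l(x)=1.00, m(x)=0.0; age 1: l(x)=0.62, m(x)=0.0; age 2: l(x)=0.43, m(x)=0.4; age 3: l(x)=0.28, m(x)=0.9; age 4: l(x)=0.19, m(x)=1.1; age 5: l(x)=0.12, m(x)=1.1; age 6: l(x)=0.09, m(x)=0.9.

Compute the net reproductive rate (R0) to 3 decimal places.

lx·mx by age: 0, 0, 0.172, 0.252, 0.209, 0.132, 0.081
R0 = Σ lx·mx = 0.846 → 0.846

0.846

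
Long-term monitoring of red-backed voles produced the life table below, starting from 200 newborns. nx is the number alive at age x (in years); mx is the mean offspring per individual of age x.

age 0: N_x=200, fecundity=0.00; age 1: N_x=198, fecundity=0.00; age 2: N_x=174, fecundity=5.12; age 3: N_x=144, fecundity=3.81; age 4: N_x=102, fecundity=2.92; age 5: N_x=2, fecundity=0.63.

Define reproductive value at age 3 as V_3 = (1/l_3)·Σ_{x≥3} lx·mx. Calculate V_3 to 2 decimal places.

5.89

lx = nx/n0 = nx/200: 1, 0.99, 0.87, 0.72, 0.51, 0.01
lx·mx for x ≥ 3: 2.7432, 1.4892, 0.0063 → sum = 4.2387
V_3 = 4.2387 / l_3 = 4.2387 / 0.72 = 5.887083… → 5.89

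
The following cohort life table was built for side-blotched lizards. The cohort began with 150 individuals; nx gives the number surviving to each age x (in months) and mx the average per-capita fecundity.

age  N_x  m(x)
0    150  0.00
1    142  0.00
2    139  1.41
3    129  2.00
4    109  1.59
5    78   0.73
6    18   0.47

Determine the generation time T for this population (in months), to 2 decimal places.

lx = nx/n0 = nx/150: 1, 0.94667…, 0.92667…, 0.86, 0.72667…, 0.52, 0.12
lx·mx: 0, 0, 1.3066…, 1.72, 1.1554…, 0.3796, 0.0564 → R0 = 4.618…
x·lx·mx: 0, 0, 2.6132…, 5.16, 4.6216…, 1.898, 0.3384 → Σ = 14.6312…
T = 14.6312… / 4.618… = 3.168298… → 3.17

3.17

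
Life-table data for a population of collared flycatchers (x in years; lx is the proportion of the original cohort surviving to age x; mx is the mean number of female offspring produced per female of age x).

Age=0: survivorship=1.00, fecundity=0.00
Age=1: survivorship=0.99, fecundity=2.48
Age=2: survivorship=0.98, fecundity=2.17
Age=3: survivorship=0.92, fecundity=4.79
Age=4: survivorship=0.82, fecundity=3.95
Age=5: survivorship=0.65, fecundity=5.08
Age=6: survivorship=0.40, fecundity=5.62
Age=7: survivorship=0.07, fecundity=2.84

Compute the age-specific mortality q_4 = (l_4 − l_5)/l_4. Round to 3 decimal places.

0.207

q_4 = (l_4 − l_5) / l_4 = (0.82 − 0.65) / 0.82
     = 0.17 / 0.82 = 0.207317… → 0.207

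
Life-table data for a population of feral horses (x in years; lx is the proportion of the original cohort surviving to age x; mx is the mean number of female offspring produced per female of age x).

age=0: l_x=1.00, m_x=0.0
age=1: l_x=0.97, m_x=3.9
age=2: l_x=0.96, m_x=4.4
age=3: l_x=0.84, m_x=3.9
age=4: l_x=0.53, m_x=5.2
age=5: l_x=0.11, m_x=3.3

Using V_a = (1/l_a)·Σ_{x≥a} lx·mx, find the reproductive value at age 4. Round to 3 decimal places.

lx·mx for x ≥ 4: 2.756, 0.363 → sum = 3.119
V_4 = 3.119 / l_4 = 3.119 / 0.53 = 5.884906… → 5.885

5.885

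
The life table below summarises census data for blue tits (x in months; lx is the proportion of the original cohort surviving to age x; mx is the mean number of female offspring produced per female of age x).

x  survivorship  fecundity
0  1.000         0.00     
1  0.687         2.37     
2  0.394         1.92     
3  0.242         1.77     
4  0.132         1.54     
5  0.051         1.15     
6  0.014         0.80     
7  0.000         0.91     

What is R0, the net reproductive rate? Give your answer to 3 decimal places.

3.086

lx·mx by age: 0, 1.62819, 0.75648, 0.42834, 0.20328, 0.05865, 0.0112, 0
R0 = Σ lx·mx = 3.08614 → 3.086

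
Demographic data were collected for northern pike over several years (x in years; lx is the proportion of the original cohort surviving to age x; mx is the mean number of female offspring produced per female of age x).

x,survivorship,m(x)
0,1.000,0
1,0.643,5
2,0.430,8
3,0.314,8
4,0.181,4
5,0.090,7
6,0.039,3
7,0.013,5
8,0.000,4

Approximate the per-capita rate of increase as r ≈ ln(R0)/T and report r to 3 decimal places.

1.022

R0 = Σ lx·mx = 0 + 3.215 + 3.44 + 2.512 + 0.724 + 0.63 + 0.117 + 0.065 + 0 = 10.703
Σ x·lx·mx = 24.834; T = 24.834/10.703 = 2.32028…
r ≈ ln(R0)/T = ln(10.703)/2.32028… = 1.02165… → 1.022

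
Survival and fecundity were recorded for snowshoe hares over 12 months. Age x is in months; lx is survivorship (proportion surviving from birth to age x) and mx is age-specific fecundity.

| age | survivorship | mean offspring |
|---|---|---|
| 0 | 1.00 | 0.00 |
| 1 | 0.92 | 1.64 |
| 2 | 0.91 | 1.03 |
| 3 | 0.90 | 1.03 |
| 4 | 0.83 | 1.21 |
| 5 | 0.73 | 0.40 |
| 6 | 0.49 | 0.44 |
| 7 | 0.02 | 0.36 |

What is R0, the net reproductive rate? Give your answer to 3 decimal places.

lx·mx by age: 0, 1.5088, 0.9373, 0.927, 1.0043, 0.292, 0.2156, 0.0072
R0 = Σ lx·mx = 4.8922 → 4.892

4.892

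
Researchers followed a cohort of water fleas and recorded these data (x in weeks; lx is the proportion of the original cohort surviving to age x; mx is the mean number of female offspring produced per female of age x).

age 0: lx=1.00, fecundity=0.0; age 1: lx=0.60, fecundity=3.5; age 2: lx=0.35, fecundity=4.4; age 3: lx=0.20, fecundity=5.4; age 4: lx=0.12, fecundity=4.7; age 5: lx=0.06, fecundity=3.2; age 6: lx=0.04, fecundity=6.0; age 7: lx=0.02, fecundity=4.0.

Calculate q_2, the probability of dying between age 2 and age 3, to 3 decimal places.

0.429

q_2 = (l_2 − l_3) / l_2 = (0.35 − 0.2) / 0.35
     = 0.15 / 0.35 = 0.428571… → 0.429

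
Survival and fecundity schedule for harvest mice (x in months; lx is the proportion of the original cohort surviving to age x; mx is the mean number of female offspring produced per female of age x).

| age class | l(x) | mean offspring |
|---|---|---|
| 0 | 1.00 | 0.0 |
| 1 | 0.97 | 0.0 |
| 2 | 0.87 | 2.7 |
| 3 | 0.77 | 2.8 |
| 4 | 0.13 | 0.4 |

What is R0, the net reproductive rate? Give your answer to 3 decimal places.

4.557

lx·mx by age: 0, 0, 2.349, 2.156, 0.052
R0 = Σ lx·mx = 4.557 → 4.557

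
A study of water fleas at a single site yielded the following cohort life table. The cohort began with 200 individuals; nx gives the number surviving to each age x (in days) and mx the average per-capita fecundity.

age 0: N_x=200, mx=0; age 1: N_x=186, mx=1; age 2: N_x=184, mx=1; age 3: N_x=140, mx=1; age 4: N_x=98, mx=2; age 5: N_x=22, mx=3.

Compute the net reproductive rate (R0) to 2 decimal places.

3.86

lx = nx/n0 = nx/200: 1, 0.93, 0.92, 0.7, 0.49, 0.11
lx·mx by age: 0, 0.93, 0.92, 0.7, 0.98, 0.33
R0 = Σ lx·mx = 3.86 → 3.86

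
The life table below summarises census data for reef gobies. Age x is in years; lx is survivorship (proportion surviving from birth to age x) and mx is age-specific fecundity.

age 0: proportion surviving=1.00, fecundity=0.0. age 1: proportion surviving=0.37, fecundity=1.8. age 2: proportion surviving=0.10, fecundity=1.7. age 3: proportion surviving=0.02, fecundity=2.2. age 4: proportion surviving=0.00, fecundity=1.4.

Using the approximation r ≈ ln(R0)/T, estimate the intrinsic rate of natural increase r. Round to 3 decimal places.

-0.099

R0 = Σ lx·mx = 0 + 0.666 + 0.17 + 0.044 + 0 = 0.88
Σ x·lx·mx = 1.138; T = 1.138/0.88 = 1.29318…
r ≈ ln(R0)/T = ln(0.88)/1.29318… = -0.09885… → -0.099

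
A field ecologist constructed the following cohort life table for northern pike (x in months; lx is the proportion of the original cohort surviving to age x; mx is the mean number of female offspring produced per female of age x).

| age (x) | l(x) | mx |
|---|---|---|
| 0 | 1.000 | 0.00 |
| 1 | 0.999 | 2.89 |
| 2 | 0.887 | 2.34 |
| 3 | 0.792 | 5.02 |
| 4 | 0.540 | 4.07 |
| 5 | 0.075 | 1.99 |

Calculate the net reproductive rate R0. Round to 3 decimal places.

lx·mx by age: 0, 2.88711, 2.07558, 3.97584, 2.1978, 0.14925
R0 = Σ lx·mx = 11.28558 → 11.286

11.286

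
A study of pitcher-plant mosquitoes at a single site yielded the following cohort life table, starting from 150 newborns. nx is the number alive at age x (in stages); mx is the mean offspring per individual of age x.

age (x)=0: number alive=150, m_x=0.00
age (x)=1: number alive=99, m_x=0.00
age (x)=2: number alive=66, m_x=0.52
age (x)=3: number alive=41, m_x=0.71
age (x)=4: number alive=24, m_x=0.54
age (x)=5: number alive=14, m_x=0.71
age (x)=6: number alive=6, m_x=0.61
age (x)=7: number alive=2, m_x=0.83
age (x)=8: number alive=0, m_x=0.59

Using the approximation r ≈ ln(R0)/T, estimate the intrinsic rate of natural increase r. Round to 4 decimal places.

-0.1551

lx = nx/n0 = nx/150: 1, 0.66, 0.44, 0.27333…, 0.16, 0.09333…, 0.04, 0.01333…, 0
R0 = Σ lx·mx = 0 + 0 + 0.2288 + 0.19407… + 0.0864 + 0.06627… + 0.0244 + 0.01107… + 0 = 0.611…
Σ x·lx·mx = 1.9406…; T = 1.9406…/0.611… = 3.1761…
r ≈ ln(R0)/T = ln(0.611…)/3.1761… = -0.155114… → -0.1551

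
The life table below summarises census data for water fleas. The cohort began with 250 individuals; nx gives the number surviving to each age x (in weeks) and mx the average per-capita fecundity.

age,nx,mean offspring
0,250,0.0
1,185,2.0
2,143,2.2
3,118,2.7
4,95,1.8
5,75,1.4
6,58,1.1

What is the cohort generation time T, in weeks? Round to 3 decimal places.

lx = nx/n0 = nx/250: 1, 0.74, 0.572, 0.472, 0.38, 0.3, 0.232
lx·mx: 0, 1.48, 1.2584, 1.2744, 0.684, 0.42, 0.2552 → R0 = 5.372
x·lx·mx: 0, 1.48, 2.5168, 3.8232, 2.736, 2.1, 1.5312 → Σ = 14.1872
T = 14.1872 / 5.372 = 2.640953… → 2.641

2.641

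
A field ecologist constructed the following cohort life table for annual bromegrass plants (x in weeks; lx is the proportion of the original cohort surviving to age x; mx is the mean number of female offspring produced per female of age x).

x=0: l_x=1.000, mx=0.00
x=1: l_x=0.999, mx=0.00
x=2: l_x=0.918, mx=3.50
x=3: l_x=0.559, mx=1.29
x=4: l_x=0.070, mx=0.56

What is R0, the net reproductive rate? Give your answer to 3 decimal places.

3.973

lx·mx by age: 0, 0, 3.213, 0.72111, 0.0392
R0 = Σ lx·mx = 3.97331 → 3.973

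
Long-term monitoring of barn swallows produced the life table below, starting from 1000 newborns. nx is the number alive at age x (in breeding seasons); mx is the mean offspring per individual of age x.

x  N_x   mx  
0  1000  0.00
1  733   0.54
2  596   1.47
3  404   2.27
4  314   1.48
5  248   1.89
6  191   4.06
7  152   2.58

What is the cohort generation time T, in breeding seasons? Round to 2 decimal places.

lx = nx/n0 = nx/1000: 1, 0.733, 0.596, 0.404, 0.314, 0.248, 0.191, 0.152
lx·mx: 0, 0.39582, 0.87612, 0.91708, 0.46472, 0.46872, 0.77546, 0.39216 → R0 = 4.29008
x·lx·mx: 0, 0.39582, 1.75224, 2.75124, 1.85888, 2.3436, 4.65276, 2.74512 → Σ = 16.49966
T = 16.49966 / 4.29008 = 3.846003… → 3.85

3.85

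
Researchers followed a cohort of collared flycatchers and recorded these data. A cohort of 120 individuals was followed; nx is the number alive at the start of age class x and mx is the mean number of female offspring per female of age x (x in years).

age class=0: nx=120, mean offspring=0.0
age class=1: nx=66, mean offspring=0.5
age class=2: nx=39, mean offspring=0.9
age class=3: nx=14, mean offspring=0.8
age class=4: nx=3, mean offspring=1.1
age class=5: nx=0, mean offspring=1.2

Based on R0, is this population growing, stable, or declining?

lx = nx/n0 = nx/120: 1, 0.55, 0.325, 0.11667…, 0.025, 0
R0 = Σ lx·mx = 0 + 0.275 + 0.2925 + 0.093333… + 0.0275 + 0 = 0.688333…
R0 < 1, so the population is declining.

declining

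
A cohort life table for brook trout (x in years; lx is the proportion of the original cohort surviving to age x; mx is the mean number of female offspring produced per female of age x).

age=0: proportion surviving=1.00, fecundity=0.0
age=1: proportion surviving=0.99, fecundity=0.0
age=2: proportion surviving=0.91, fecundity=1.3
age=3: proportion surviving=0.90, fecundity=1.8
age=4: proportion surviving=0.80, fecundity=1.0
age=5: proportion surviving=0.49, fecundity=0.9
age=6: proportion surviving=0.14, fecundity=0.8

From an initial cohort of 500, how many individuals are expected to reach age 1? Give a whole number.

495

Expected survivors = N0 · l_1 = 500 × 0.99 = 495 → 495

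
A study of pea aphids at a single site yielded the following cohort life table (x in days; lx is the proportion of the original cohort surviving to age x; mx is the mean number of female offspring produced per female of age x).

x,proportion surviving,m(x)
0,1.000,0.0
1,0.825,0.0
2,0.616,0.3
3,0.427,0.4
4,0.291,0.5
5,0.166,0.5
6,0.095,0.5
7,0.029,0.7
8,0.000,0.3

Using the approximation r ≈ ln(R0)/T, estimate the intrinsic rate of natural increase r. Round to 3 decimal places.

R0 = Σ lx·mx = 0 + 0 + 0.1848 + 0.1708 + 0.1455 + 0.083 + 0.0475 + 0.0203 + 0 = 0.6519
Σ x·lx·mx = 2.3061; T = 2.3061/0.6519 = 3.53751…
r ≈ ln(R0)/T = ln(0.6519)/3.53751… = -0.12095… → -0.121

-0.121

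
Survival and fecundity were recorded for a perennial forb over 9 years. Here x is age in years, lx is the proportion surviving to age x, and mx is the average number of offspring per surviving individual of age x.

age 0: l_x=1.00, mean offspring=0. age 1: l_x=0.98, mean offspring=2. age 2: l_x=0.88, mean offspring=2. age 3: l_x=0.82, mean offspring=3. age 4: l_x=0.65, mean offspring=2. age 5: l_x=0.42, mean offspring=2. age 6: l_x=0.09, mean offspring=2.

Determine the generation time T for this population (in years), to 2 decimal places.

2.75

lx·mx: 0, 1.96, 1.76, 2.46, 1.3, 0.84, 0.18 → R0 = 8.5
x·lx·mx: 0, 1.96, 3.52, 7.38, 5.2, 4.2, 1.08 → Σ = 23.34
T = 23.34 / 8.5 = 2.745882… → 2.75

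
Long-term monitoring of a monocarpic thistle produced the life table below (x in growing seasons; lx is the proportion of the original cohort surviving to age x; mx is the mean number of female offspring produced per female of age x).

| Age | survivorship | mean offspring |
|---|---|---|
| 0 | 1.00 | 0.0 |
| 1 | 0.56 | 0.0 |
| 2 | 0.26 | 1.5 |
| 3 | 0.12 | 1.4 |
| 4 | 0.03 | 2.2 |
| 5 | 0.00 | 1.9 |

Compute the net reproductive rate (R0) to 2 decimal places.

0.62

lx·mx by age: 0, 0, 0.39, 0.168, 0.066, 0
R0 = Σ lx·mx = 0.624 → 0.62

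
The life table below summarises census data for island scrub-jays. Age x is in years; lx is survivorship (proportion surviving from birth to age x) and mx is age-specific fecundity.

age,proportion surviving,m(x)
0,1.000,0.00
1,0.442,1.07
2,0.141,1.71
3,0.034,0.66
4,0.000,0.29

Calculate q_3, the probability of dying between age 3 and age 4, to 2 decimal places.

1.00

q_3 = (l_3 − l_4) / l_3 = (0.034 − 0) / 0.034
     = 0.034 / 0.034 = 1 → 1.00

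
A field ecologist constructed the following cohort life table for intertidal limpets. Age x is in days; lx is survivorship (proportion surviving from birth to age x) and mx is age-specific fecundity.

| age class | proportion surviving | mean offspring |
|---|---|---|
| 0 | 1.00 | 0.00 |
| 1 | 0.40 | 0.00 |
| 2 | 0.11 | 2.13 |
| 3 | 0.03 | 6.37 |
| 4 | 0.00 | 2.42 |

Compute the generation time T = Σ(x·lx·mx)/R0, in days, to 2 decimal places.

2.45

lx·mx: 0, 0, 0.2343, 0.1911, 0 → R0 = 0.4254
x·lx·mx: 0, 0, 0.4686, 0.5733, 0 → Σ = 1.0419
T = 1.0419 / 0.4254 = 2.449224… → 2.45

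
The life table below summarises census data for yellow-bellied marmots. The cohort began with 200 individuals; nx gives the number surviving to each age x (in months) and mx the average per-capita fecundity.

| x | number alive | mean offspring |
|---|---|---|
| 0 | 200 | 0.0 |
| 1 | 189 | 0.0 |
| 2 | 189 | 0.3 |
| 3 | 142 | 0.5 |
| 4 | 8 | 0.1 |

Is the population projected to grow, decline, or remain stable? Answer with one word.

lx = nx/n0 = nx/200: 1, 0.945, 0.945, 0.71, 0.04
R0 = Σ lx·mx = 0 + 0 + 0.2835 + 0.355 + 0.004 = 0.6425
R0 < 1, so the population is declining.

declining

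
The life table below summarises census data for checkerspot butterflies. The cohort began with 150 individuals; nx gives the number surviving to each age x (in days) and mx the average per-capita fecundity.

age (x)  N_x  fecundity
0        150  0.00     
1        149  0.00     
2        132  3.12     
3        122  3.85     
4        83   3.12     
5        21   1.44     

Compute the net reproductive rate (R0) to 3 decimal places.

7.805

lx = nx/n0 = nx/150: 1, 0.99333…, 0.88, 0.81333…, 0.55333…, 0.14
lx·mx by age: 0, 0, 2.7456, 3.131333…, 1.7264…, 0.2016
R0 = Σ lx·mx = 7.804933… → 7.805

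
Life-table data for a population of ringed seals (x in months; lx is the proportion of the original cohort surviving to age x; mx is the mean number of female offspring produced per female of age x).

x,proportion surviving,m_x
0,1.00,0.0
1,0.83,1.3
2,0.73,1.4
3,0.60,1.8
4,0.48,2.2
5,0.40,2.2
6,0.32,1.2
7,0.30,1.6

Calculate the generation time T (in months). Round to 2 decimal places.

3.45

lx·mx: 0, 1.079, 1.022, 1.08, 1.056, 0.88, 0.384, 0.48 → R0 = 5.981
x·lx·mx: 0, 1.079, 2.044, 3.24, 4.224, 4.4, 2.304, 3.36 → Σ = 20.651
T = 20.651 / 5.981 = 3.452767… → 3.45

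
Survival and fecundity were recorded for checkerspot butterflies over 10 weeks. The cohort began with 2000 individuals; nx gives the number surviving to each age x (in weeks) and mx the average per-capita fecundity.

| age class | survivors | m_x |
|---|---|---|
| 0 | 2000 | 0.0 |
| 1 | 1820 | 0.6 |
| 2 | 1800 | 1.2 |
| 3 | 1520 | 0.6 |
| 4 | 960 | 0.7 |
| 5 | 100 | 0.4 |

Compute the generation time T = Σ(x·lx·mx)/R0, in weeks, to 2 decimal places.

2.26

lx = nx/n0 = nx/2000: 1, 0.91, 0.9, 0.76, 0.48, 0.05
lx·mx: 0, 0.546, 1.08, 0.456, 0.336, 0.02 → R0 = 2.438
x·lx·mx: 0, 0.546, 2.16, 1.368, 1.344, 0.1 → Σ = 5.518
T = 5.518 / 2.438 = 2.263331… → 2.26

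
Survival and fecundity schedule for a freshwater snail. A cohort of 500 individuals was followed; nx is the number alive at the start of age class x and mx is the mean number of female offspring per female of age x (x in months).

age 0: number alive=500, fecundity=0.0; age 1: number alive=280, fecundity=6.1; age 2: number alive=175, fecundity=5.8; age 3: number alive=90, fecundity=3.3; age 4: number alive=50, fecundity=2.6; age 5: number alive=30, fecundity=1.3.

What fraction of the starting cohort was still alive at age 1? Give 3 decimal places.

0.560

l_1 = n_1/n_0 = 280/500 = 0.56 → 0.560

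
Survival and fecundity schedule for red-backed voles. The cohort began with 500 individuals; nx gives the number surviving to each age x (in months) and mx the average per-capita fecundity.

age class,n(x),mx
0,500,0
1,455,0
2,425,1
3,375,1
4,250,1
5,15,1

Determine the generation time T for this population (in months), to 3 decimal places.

lx = nx/n0 = nx/500: 1, 0.91, 0.85, 0.75, 0.5, 0.03
lx·mx: 0, 0, 0.85, 0.75, 0.5, 0.03 → R0 = 2.13
x·lx·mx: 0, 0, 1.7, 2.25, 2, 0.15 → Σ = 6.1
T = 6.1 / 2.13 = 2.86385… → 2.864

2.864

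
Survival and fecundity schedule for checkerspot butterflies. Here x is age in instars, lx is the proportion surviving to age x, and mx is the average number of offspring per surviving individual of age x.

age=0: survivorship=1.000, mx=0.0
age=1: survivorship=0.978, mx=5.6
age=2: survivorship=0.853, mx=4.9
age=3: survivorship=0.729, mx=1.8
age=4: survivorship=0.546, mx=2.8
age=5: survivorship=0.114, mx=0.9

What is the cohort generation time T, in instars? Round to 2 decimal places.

lx·mx: 0, 5.4768, 4.1797, 1.3122, 1.5288, 0.1026 → R0 = 12.6001
x·lx·mx: 0, 5.4768, 8.3594, 3.9366, 6.1152, 0.513 → Σ = 24.401
T = 24.401 / 12.6001 = 1.936572… → 1.94

1.94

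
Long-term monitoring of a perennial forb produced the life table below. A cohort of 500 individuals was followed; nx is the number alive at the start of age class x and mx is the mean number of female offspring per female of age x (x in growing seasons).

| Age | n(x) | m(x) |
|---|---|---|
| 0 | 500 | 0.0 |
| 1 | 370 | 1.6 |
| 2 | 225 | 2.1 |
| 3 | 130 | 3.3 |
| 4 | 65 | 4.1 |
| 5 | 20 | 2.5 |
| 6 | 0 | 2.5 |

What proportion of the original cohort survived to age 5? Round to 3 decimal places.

0.040

l_5 = n_5/n_0 = 20/500 = 0.04 → 0.040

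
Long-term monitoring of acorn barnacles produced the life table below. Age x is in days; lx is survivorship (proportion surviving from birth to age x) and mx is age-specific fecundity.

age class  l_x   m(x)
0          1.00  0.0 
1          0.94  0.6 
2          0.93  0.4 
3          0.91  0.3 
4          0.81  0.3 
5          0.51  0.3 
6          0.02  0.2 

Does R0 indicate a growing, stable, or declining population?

R0 = Σ lx·mx = 0 + 0.564 + 0.372 + 0.273 + 0.243 + 0.153 + 0.004 = 1.609
R0 > 1, so the population is growing.

growing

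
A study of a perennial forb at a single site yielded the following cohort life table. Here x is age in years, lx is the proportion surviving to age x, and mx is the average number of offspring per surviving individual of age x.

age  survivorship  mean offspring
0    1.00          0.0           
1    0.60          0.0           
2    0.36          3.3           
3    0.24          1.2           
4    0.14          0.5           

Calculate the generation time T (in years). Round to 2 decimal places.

2.28

lx·mx: 0, 0, 1.188, 0.288, 0.07 → R0 = 1.546
x·lx·mx: 0, 0, 2.376, 0.864, 0.28 → Σ = 3.52
T = 3.52 / 1.546 = 2.276843… → 2.28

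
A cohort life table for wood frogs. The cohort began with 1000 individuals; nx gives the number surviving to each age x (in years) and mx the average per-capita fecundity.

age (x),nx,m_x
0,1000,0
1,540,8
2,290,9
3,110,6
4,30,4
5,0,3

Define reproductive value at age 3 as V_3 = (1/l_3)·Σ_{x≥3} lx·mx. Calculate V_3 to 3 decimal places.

lx = nx/n0 = nx/1000: 1, 0.54, 0.29, 0.11, 0.03, 0
lx·mx for x ≥ 3: 0.66, 0.12, 0 → sum = 0.78
V_3 = 0.78 / l_3 = 0.78 / 0.11 = 7.090909… → 7.091

7.091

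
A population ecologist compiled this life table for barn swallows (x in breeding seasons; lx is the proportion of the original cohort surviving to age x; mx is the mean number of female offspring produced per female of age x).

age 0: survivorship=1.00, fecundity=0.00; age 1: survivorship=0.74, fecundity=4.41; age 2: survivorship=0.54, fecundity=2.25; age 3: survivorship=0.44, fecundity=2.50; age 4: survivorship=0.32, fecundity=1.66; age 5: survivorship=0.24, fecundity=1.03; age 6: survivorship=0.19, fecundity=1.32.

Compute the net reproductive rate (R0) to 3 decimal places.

6.608

lx·mx by age: 0, 3.2634, 1.215, 1.1, 0.5312, 0.2472, 0.2508
R0 = Σ lx·mx = 6.6076 → 6.608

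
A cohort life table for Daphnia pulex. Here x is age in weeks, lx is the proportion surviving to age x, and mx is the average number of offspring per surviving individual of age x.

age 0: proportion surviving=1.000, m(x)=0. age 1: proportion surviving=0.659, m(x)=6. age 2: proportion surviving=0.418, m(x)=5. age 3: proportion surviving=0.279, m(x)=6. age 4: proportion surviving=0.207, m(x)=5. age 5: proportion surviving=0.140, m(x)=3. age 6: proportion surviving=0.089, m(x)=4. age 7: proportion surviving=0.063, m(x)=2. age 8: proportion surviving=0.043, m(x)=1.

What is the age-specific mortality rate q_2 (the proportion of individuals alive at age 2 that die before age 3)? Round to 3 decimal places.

0.333

q_2 = (l_2 − l_3) / l_2 = (0.418 − 0.279) / 0.418
     = 0.139 / 0.418 = 0.332536… → 0.333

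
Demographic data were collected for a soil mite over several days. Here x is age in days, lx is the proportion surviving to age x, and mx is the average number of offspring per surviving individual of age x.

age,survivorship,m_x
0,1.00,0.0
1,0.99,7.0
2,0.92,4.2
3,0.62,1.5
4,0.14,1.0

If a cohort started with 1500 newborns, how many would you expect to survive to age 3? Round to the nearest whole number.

930

Expected survivors = N0 · l_3 = 1500 × 0.62 = 930 → 930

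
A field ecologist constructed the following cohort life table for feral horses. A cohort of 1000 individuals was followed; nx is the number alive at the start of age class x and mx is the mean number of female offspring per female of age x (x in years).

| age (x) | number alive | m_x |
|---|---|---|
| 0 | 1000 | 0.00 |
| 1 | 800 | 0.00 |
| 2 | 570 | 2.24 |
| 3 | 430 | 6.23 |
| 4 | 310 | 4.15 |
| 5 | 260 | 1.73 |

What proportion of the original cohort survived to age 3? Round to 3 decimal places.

0.430

l_3 = n_3/n_0 = 430/1000 = 0.43 → 0.430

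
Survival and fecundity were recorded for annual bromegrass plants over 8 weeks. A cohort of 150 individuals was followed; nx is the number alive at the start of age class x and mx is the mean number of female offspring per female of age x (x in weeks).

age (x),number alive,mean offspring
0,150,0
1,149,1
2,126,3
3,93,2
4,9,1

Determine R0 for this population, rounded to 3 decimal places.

4.813

lx = nx/n0 = nx/150: 1, 0.99333…, 0.84, 0.62, 0.06
lx·mx by age: 0, 0.993333…, 2.52, 1.24, 0.06
R0 = Σ lx·mx = 4.813333… → 4.813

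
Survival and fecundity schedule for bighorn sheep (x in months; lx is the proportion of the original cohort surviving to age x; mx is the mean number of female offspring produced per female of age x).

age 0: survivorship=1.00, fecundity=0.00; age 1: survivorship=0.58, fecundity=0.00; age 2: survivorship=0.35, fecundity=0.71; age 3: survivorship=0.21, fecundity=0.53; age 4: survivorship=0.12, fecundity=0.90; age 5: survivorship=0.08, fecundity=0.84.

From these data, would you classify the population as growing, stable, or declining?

declining

R0 = Σ lx·mx = 0 + 0 + 0.2485 + 0.1113 + 0.108 + 0.0672 = 0.535
R0 < 1, so the population is declining.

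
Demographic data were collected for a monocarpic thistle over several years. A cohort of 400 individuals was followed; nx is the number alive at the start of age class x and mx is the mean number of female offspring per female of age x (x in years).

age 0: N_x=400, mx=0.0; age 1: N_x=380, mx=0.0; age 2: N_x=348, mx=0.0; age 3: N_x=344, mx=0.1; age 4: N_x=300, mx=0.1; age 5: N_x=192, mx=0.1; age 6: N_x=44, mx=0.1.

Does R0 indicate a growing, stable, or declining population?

lx = nx/n0 = nx/400: 1, 0.95, 0.87, 0.86, 0.75, 0.48, 0.11
R0 = Σ lx·mx = 0 + 0 + 0 + 0.086 + 0.075 + 0.048 + 0.011 = 0.22
R0 < 1, so the population is declining.

declining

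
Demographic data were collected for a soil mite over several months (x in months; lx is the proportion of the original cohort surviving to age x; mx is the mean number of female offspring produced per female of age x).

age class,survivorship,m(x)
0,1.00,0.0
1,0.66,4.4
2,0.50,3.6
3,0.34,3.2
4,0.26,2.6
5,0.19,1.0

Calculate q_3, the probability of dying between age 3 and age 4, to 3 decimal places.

0.235

q_3 = (l_3 − l_4) / l_3 = (0.34 − 0.26) / 0.34
     = 0.08 / 0.34 = 0.235294… → 0.235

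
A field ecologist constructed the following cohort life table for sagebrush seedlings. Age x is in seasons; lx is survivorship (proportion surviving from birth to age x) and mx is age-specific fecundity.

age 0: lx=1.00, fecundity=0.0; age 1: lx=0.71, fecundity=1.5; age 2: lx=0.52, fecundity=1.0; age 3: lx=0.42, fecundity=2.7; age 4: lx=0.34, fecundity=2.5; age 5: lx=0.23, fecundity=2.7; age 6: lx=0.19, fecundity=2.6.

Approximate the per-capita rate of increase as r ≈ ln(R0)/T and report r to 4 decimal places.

0.4830

R0 = Σ lx·mx = 0 + 1.065 + 0.52 + 1.134 + 0.85 + 0.621 + 0.494 = 4.684
Σ x·lx·mx = 14.976; T = 14.976/4.684 = 3.19727…
r ≈ ln(R0)/T = ln(4.684)/3.19727… = 0.48296… → 0.4830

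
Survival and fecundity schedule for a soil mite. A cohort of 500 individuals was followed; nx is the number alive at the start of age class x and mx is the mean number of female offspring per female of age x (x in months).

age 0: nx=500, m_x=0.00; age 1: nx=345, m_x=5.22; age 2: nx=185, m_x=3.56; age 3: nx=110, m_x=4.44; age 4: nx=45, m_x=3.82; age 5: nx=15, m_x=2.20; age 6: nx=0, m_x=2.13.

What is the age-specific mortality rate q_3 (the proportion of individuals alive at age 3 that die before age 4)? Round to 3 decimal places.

0.591

lx = nx/n0 = nx/500: 1, 0.69, 0.37, 0.22, 0.09, 0.03, 0
q_3 = (l_3 − l_4) / l_3 = (0.22 − 0.09) / 0.22
     = 0.13 / 0.22 = 0.590909… → 0.591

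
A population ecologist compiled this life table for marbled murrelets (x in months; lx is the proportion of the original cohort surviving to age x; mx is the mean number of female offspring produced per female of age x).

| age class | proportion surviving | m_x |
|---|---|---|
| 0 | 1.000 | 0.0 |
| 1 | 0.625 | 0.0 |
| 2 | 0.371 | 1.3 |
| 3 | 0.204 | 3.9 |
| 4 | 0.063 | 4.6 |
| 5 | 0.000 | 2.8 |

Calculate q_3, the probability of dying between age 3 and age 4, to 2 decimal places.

q_3 = (l_3 − l_4) / l_3 = (0.204 − 0.063) / 0.204
     = 0.141 / 0.204 = 0.691176… → 0.69

0.69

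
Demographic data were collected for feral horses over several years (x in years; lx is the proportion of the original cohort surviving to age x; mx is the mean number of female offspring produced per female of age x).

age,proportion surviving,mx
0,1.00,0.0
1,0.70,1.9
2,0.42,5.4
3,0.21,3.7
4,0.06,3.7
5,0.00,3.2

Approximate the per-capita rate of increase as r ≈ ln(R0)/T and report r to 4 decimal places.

0.7719

R0 = Σ lx·mx = 0 + 1.33 + 2.268 + 0.777 + 0.222 + 0 = 4.597
Σ x·lx·mx = 9.085; T = 9.085/4.597 = 1.97629…
r ≈ ln(R0)/T = ln(4.597)/1.97629… = 0.771853… → 0.7719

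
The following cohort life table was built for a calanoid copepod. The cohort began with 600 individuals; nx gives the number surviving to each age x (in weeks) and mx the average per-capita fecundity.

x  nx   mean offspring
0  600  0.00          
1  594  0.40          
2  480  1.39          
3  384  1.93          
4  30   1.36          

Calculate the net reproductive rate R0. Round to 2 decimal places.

2.81

lx = nx/n0 = nx/600: 1, 0.99, 0.8, 0.64, 0.05
lx·mx by age: 0, 0.396, 1.112, 1.2352, 0.068
R0 = Σ lx·mx = 2.8112 → 2.81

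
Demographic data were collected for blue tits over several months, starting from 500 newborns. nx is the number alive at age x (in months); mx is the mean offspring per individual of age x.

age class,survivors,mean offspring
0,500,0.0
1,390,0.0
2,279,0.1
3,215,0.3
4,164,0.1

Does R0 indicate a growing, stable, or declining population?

lx = nx/n0 = nx/500: 1, 0.78, 0.558, 0.43, 0.328
R0 = Σ lx·mx = 0 + 0 + 0.0558 + 0.129 + 0.0328 = 0.2176
R0 < 1, so the population is declining.

declining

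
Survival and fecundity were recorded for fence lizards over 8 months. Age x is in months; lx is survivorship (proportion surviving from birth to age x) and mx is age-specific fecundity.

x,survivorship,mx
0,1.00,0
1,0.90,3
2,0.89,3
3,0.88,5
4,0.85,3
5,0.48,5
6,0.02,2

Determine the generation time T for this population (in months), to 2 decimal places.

lx·mx: 0, 2.7, 2.67, 4.4, 2.55, 2.4, 0.04 → R0 = 14.76
x·lx·mx: 0, 2.7, 5.34, 13.2, 10.2, 12, 0.24 → Σ = 43.68
T = 43.68 / 14.76 = 2.95935… → 2.96

2.96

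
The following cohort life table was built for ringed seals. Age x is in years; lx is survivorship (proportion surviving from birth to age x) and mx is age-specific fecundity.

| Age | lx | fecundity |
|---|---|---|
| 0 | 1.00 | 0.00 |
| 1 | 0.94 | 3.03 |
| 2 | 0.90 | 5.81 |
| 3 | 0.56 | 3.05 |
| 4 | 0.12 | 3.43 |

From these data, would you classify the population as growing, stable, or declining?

R0 = Σ lx·mx = 0 + 2.8482 + 5.229 + 1.708 + 0.4116 = 10.1968
R0 > 1, so the population is growing.

growing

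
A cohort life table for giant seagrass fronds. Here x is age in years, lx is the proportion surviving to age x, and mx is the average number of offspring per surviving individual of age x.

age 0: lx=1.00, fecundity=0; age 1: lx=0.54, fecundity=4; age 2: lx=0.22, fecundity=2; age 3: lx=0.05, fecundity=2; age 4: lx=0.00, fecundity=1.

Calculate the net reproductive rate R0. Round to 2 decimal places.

lx·mx by age: 0, 2.16, 0.44, 0.1, 0
R0 = Σ lx·mx = 2.7 → 2.70

2.70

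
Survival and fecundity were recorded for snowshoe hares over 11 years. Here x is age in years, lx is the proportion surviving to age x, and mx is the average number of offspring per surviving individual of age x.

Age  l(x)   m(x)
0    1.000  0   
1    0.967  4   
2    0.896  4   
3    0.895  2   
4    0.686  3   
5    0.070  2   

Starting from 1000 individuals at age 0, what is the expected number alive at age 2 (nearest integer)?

896

Expected survivors = N0 · l_2 = 1000 × 0.896 = 896 → 896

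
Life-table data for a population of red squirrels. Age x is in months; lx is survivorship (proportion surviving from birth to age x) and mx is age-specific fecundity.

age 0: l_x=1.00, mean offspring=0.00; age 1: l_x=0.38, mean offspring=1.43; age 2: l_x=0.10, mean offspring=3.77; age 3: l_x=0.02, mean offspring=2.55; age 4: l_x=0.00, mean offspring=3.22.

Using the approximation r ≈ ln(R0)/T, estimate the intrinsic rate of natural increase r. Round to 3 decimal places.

R0 = Σ lx·mx = 0 + 0.5434 + 0.377 + 0.051 + 0 = 0.9714
Σ x·lx·mx = 1.4504; T = 1.4504/0.9714 = 1.4931…
r ≈ ln(R0)/T = ln(0.9714)/1.4931… = -0.01943… → -0.019

-0.019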